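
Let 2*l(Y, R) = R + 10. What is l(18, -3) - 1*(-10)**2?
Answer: -193/2 ≈ -96.500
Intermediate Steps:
l(Y, R) = 5 + R/2 (l(Y, R) = (R + 10)/2 = (10 + R)/2 = 5 + R/2)
l(18, -3) - 1*(-10)**2 = (5 + (1/2)*(-3)) - 1*(-10)**2 = (5 - 3/2) - 1*100 = 7/2 - 100 = -193/2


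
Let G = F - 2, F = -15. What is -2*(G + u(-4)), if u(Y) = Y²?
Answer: 2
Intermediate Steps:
G = -17 (G = -15 - 2 = -17)
-2*(G + u(-4)) = -2*(-17 + (-4)²) = -2*(-17 + 16) = -2*(-1) = 2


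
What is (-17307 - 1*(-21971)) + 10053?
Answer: 14717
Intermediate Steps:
(-17307 - 1*(-21971)) + 10053 = (-17307 + 21971) + 10053 = 4664 + 10053 = 14717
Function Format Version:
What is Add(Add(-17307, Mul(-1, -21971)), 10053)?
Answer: 14717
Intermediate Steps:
Add(Add(-17307, Mul(-1, -21971)), 10053) = Add(Add(-17307, 21971), 10053) = Add(4664, 10053) = 14717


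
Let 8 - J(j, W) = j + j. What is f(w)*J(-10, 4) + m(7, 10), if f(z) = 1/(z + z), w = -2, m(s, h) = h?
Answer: 3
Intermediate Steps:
J(j, W) = 8 - 2*j (J(j, W) = 8 - (j + j) = 8 - 2*j)
f(z) = 1/(2*z)
f(w)*J(-10, 4) + m(7, 10) = ((½)/(-2))*(8 - 2*(-10)) + 10 = ((½)*(-½))*(8 + 20) + 10 = -¼*28 + 10 = -7 + 10 = 3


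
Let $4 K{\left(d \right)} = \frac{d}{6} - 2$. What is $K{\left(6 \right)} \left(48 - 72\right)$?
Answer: $6$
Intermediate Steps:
$K{\left(d \right)} = - \frac{1}{2} + \frac{d}{24}$ ($K{\left(d \right)} = \frac{\frac{d}{6} - 2}{4} = \frac{-2 + \frac{d}{6}}{4} = - \frac{1}{2} + \frac{d}{24}$)
$K{\left(6 \right)} \left(48 - 72\right) = \left(- \frac{1}{2} + \frac{1}{24} \cdot 6\right) \left(48 - 72\right) = \left(- \frac{1}{2} + \frac{1}{4}\right) \left(-24\right) = \left(- \frac{1}{4}\right) \left(-24\right) = 6$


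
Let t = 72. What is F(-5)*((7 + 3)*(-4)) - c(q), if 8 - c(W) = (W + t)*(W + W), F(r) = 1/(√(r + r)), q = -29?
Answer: -2502 + 4*I*√10 ≈ -2502.0 + 12.649*I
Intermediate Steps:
F(r) = √2/(2*√r) (F(r) = 1/(√(2*r)) = 1/(√2*√r) = √2/(2*√r))
c(W) = 8 - 2*W*(72 + W) (c(W) = 8 - (W + 72)*(W + W) = 8 - (72 + W)*2*W = 8 - 2*W*(72 + W))
F(-5)*((7 + 3)*(-4)) - c(q) = (√2/(2*√(-5)))*((7 + 3)*(-4)) - (8 - 144*(-29) - 2*(-29)²) = (√2*(-I*√5/5)/2)*(10*(-4)) - (8 + 4176 - 2*841) = -I*√10/10*(-40) - (8 + 4176 - 1682) = 4*I*√10 - 1*2502 = 4*I*√10 - 2502 = -2502 + 4*I*√10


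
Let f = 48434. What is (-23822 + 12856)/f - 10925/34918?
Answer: -456026119/845609206 ≈ -0.53929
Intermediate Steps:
(-23822 + 12856)/f - 10925/34918 = (-23822 + 12856)/48434 - 10925/34918 = -10966*1/48434 - 10925*1/34918 = -5483/24217 - 10925/34918 = -456026119/845609206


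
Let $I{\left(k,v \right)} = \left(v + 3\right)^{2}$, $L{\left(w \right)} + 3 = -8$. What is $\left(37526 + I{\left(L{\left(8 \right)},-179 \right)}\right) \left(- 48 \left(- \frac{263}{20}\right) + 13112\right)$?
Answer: $\frac{4707183432}{5} \approx 9.4144 \cdot 10^{8}$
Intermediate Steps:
$L{\left(w \right)} = -11$ ($L{\left(w \right)} = -3 - 8 = -11$)
$I{\left(k,v \right)} = \left(3 + v\right)^{2}$
$\left(37526 + I{\left(L{\left(8 \right)},-179 \right)}\right) \left(- 48 \left(- \frac{263}{20}\right) + 13112\right) = \left(37526 + \left(3 - 179\right)^{2}\right) \left(- 48 \left(- \frac{263}{20}\right) + 13112\right) = \left(37526 + \left(-176\right)^{2}\right) \left(- 48 \left(\left(-263\right) \frac{1}{20}\right) + 13112\right) = \left(37526 + 30976\right) \left(\left(-48\right) \left(- \frac{263}{20}\right) + 13112\right) = 68502 \left(\frac{3156}{5} + 13112\right) = 68502 \cdot \frac{68716}{5} = \frac{4707183432}{5}$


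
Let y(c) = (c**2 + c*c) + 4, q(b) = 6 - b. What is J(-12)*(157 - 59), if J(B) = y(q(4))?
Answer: 1176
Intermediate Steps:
y(c) = 4 + 2*c**2 (y(c) = (c**2 + c**2) + 4 = 2*c**2 + 4 = 4 + 2*c**2)
J(B) = 12 (J(B) = 4 + 2*(6 - 1*4)**2 = 4 + 2*(6 - 4)**2 = 4 + 2*2**2 = 4 + 2*4 = 4 + 8 = 12)
J(-12)*(157 - 59) = 12*(157 - 59) = 12*98 = 1176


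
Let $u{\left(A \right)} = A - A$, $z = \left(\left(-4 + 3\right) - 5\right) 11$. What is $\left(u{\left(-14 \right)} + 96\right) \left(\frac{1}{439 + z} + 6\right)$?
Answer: $\frac{214944}{373} \approx 576.26$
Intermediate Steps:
$z = -66$ ($z = \left(-1 - 5\right) 11 = \left(-6\right) 11 = -66$)
$u{\left(A \right)} = 0$
$\left(u{\left(-14 \right)} + 96\right) \left(\frac{1}{439 + z} + 6\right) = \left(0 + 96\right) \left(\frac{1}{439 - 66} + 6\right) = 96 \left(\frac{1}{373} + 6\right) = 96 \cdot \frac{2239}{373} = \frac{214944}{373}$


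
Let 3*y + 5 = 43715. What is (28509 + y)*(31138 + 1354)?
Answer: 1399722868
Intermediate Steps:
y = 14570 (y = -5/3 + (⅓)*43715 = -5/3 + 43715/3 = 14570)
(28509 + y)*(31138 + 1354) = (28509 + 14570)*(31138 + 1354) = 43079*32492 = 1399722868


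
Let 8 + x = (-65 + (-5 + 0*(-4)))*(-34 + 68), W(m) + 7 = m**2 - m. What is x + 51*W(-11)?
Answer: 3987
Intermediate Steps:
W(m) = -7 + m**2 - m (W(m) = -7 + (m**2 - m) = -7 + m**2 - m)
x = -2388 (x = -8 + (-65 + (-5 + 0*(-4)))*(-34 + 68) = -8 + (-65 + (-5 + 0))*34 = -8 + (-65 - 5)*34 = -8 - 70*34 = -8 - 2380 = -2388)
x + 51*W(-11) = -2388 + 51*(-7 + (-11)**2 - 1*(-11)) = -2388 + 51*(-7 + 121 + 11) = -2388 + 51*125 = -2388 + 6375 = 3987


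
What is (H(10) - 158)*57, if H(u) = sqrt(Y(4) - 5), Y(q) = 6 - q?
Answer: -9006 + 57*I*sqrt(3) ≈ -9006.0 + 98.727*I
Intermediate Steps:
H(u) = I*sqrt(3) (H(u) = sqrt((6 - 1*4) - 5) = sqrt((6 - 4) - 5) = sqrt(2 - 5) = sqrt(-3) = I*sqrt(3))
(H(10) - 158)*57 = (I*sqrt(3) - 158)*57 = (-158 + I*sqrt(3))*57 = -9006 + 57*I*sqrt(3)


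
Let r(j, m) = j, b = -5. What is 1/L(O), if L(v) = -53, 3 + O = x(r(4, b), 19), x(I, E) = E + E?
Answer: -1/53 ≈ -0.018868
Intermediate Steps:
x(I, E) = 2*E
O = 35 (O = -3 + 2*19 = -3 + 38 = 35)
1/L(O) = 1/(-53) = -1/53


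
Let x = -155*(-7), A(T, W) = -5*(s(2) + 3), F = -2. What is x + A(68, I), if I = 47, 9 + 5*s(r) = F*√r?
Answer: 1079 + 2*√2 ≈ 1081.8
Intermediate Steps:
s(r) = -9/5 - 2*√r/5 (s(r) = -9/5 + (-2*√r)/5 = -9/5 - 2*√r/5)
A(T, W) = -6 + 2*√2 (A(T, W) = -5*((-9/5 - 2*√2/5) + 3) = -5*(6/5 - 2*√2/5) = -6 + 2*√2)
x = 1085
x + A(68, I) = 1085 + (-6 + 2*√2) = 1079 + 2*√2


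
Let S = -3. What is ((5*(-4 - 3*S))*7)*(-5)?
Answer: -875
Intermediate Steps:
((5*(-4 - 3*S))*7)*(-5) = ((5*(-4 - 3*(-3)))*7)*(-5) = ((5*(-4 + 9))*7)*(-5) = ((5*5)*7)*(-5) = (25*7)*(-5) = 175*(-5) = -875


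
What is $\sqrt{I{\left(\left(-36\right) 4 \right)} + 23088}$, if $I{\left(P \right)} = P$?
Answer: $4 \sqrt{1434} \approx 151.47$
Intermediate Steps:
$\sqrt{I{\left(\left(-36\right) 4 \right)} + 23088} = \sqrt{\left(-36\right) 4 + 23088} = \sqrt{-144 + 23088} = \sqrt{22944} = 4 \sqrt{1434}$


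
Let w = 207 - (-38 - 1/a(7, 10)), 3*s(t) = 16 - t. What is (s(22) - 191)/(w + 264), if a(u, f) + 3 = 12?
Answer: -1737/4582 ≈ -0.37909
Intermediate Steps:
a(u, f) = 9 (a(u, f) = -3 + 12 = 9)
s(t) = 16/3 - t/3 (s(t) = (16 - t)/3 = 16/3 - t/3)
w = 2206/9 (w = 207 - (-38 - 1/9) = 207 - 1*(-343/9) = 207 + 343/9 = 2206/9 ≈ 245.11)
(s(22) - 191)/(w + 264) = ((16/3 - 1/3*22) - 191)/(2206/9 + 264) = ((16/3 - 22/3) - 191)/(4582/9) = (-2 - 191)*(9/4582) = -193*9/4582 = -1737/4582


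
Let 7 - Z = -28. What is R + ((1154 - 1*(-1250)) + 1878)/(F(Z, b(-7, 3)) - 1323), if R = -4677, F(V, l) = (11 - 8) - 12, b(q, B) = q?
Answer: -3117023/666 ≈ -4680.2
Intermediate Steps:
Z = 35 (Z = 7 - 1*(-28) = 7 + 28 = 35)
F(V, l) = -9 (F(V, l) = 3 - 12 = -9)
R + ((1154 - 1*(-1250)) + 1878)/(F(Z, b(-7, 3)) - 1323) = -4677 + ((1154 - 1*(-1250)) + 1878)/(-9 - 1323) = -4677 + ((1154 + 1250) + 1878)/(-1332) = -4677 + (2404 + 1878)*(-1/1332) = -4677 + 4282*(-1/1332) = -4677 - 2141/666 = -3117023/666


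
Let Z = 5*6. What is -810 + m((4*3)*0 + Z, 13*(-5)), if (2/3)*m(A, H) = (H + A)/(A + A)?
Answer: -6487/8 ≈ -810.88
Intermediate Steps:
Z = 30
m(A, H) = 3*(A + H)/(4*A) (m(A, H) = 3*((H + A)/(A + A))/2 = 3*((A + H)/((2*A)))/2 = 3*((A + H)*(1/(2*A)))/2 = 3*((A + H)/(2*A))/2 = 3*(A + H)/(4*A))
-810 + m((4*3)*0 + Z, 13*(-5)) = -810 + 3*(((4*3)*0 + 30) + 13*(-5))/(4*((4*3)*0 + 30)) = -810 + 3*((12*0 + 30) - 65)/(4*(12*0 + 30)) = -810 + 3*((0 + 30) - 65)/(4*(0 + 30)) = -810 + (3/4)*(30 - 65)/30 = -810 + (3/4)*(1/30)*(-35) = -810 - 7/8 = -6487/8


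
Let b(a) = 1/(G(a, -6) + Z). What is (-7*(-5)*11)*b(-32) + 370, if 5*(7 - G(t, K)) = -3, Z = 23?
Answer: 58535/153 ≈ 382.58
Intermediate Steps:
G(t, K) = 38/5 (G(t, K) = 7 - ⅕*(-3) = 7 + ⅗ = 38/5)
b(a) = 5/153 (b(a) = 1/(38/5 + 23) = 1/(153/5) = 5/153)
(-7*(-5)*11)*b(-32) + 370 = (-7*(-5)*11)*(5/153) + 370 = (35*11)*(5/153) + 370 = 385*(5/153) + 370 = 1925/153 + 370 = 58535/153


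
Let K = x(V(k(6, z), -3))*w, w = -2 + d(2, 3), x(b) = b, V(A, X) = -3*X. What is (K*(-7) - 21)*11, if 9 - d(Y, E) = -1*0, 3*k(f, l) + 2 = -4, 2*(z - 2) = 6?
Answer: -5082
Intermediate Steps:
z = 5 (z = 2 + (½)*6 = 2 + 3 = 5)
k(f, l) = -2 (k(f, l) = -⅔ + (⅓)*(-4) = -⅔ - 4/3 = -2)
d(Y, E) = 9 (d(Y, E) = 9 - (-1)*0 = 9 - 1*0 = 9 + 0 = 9)
w = 7 (w = -2 + 9 = 7)
K = 63 (K = -3*(-3)*7 = 9*7 = 63)
(K*(-7) - 21)*11 = (63*(-7) - 21)*11 = (-441 - 21)*11 = -462*11 = -5082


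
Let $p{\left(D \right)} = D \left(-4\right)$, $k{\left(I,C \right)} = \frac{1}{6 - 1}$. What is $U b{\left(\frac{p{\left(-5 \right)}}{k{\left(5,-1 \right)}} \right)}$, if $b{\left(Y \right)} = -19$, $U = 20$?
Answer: $-380$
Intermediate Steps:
$k{\left(I,C \right)} = \frac{1}{5}$
$p{\left(D \right)} = - 4 D$
$U b{\left(\frac{p{\left(-5 \right)}}{k{\left(5,-1 \right)}} \right)} = 20 \left(-19\right) = -380$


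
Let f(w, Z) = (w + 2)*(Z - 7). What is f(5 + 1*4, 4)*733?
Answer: -24189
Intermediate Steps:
f(w, Z) = (-7 + Z)*(2 + w) (f(w, Z) = (2 + w)*(-7 + Z) = (-7 + Z)*(2 + w))
f(5 + 1*4, 4)*733 = (-14 - 7*(5 + 1*4) + 2*4 + 4*(5 + 1*4))*733 = (-14 - 7*(5 + 4) + 8 + 4*(5 + 4))*733 = (-14 - 7*9 + 8 + 4*9)*733 = (-14 - 63 + 8 + 36)*733 = -33*733 = -24189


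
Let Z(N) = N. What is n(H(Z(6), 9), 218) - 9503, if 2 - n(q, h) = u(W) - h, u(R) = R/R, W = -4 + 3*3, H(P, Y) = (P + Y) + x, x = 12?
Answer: -9284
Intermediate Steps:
H(P, Y) = 12 + P + Y (H(P, Y) = (P + Y) + 12 = 12 + P + Y)
W = 5 (W = -4 + 9 = 5)
u(R) = 1
n(q, h) = 1 + h (n(q, h) = 2 - (1 - h) = 2 + (-1 + h) = 1 + h)
n(H(Z(6), 9), 218) - 9503 = (1 + 218) - 9503 = 219 - 9503 = -9284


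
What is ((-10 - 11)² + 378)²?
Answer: 670761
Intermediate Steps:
((-10 - 11)² + 378)² = ((-21)² + 378)² = (441 + 378)² = 819² = 670761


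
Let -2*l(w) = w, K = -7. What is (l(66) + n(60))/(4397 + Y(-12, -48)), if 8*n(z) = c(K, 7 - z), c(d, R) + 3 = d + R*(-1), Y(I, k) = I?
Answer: -221/35080 ≈ -0.0062999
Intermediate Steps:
c(d, R) = -3 + d - R (c(d, R) = -3 + (d + R*(-1)) = -3 + (d - R) = -3 + d - R)
l(w) = -w/2
n(z) = -17/8 + z/8 (n(z) = (-3 - 7 - (7 - z))/8 = (-3 - 7 + (-7 + z))/8 = (-17 + z)/8 = -17/8 + z/8)
(l(66) + n(60))/(4397 + Y(-12, -48)) = (-½*66 + (-17/8 + (⅛)*60))/(4397 - 12) = (-33 + (-17/8 + 15/2))/4385 = (-33 + 43/8)*(1/4385) = -221/8*1/4385 = -221/35080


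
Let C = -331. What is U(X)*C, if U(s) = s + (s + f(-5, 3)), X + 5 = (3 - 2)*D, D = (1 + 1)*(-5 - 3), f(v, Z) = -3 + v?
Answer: 16550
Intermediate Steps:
D = -16 (D = 2*(-8) = -16)
X = -21 (X = -5 + (3 - 2)*(-16) = -5 + 1*(-16) = -5 - 16 = -21)
U(s) = -8 + 2*s (U(s) = s + (s + (-3 - 5)) = s + (s - 8) = s + (-8 + s) = -8 + 2*s)
U(X)*C = (-8 + 2*(-21))*(-331) = (-8 - 42)*(-331) = -50*(-331) = 16550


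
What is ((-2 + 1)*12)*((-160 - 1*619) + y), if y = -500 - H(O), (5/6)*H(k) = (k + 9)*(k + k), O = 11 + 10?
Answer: 33492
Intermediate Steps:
O = 21
H(k) = 12*k*(9 + k)/5 (H(k) = 6*((k + 9)*(k + k))/5 = 6*((9 + k)*(2*k))/5 = 6*(2*k*(9 + k))/5 = 12*k*(9 + k)/5)
y = -2012 (y = -500 - 12*21*(9 + 21)/5 = -500 - 12*21*30/5 = -500 - 1*1512 = -500 - 1512 = -2012)
((-2 + 1)*12)*((-160 - 1*619) + y) = ((-2 + 1)*12)*((-160 - 1*619) - 2012) = (-1*12)*((-160 - 619) - 2012) = -12*(-779 - 2012) = -12*(-2791) = 33492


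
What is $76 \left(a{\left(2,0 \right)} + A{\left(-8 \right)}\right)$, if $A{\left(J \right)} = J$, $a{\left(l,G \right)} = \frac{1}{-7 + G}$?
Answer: $- \frac{4332}{7} \approx -618.86$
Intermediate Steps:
$76 \left(a{\left(2,0 \right)} + A{\left(-8 \right)}\right) = 76 \left(\frac{1}{-7 + 0} - 8\right) = 76 \left(\frac{1}{-7} - 8\right) = 76 \left(- \frac{1}{7} - 8\right) = 76 \left(- \frac{57}{7}\right) = - \frac{4332}{7}$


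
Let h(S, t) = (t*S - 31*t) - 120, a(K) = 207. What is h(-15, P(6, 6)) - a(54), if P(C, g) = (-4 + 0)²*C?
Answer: -4743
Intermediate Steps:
P(C, g) = 16*C (P(C, g) = (-4)²*C = 16*C)
h(S, t) = -120 - 31*t + S*t (h(S, t) = (S*t - 31*t) - 120 = (-31*t + S*t) - 120 = -120 - 31*t + S*t)
h(-15, P(6, 6)) - a(54) = (-120 - 496*6 - 240*6) - 1*207 = (-120 - 31*96 - 15*96) - 207 = (-120 - 2976 - 1440) - 207 = -4536 - 207 = -4743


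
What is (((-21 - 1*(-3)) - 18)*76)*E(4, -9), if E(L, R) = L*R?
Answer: 98496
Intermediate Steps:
(((-21 - 1*(-3)) - 18)*76)*E(4, -9) = (((-21 - 1*(-3)) - 18)*76)*(4*(-9)) = (((-21 + 3) - 18)*76)*(-36) = ((-18 - 18)*76)*(-36) = -36*76*(-36) = -2736*(-36) = 98496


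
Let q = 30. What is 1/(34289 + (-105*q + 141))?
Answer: 1/31280 ≈ 3.1969e-5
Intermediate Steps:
1/(34289 + (-105*q + 141)) = 1/(34289 + (-105*30 + 141)) = 1/(34289 + (-3150 + 141)) = 1/(34289 - 3009) = 1/31280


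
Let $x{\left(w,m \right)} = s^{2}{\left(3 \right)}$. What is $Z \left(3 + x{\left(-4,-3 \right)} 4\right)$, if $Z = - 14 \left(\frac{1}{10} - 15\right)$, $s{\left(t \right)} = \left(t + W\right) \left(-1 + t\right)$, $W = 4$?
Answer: $\frac{820841}{5} \approx 1.6417 \cdot 10^{5}$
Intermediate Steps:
$s{\left(t \right)} = \left(-1 + t\right) \left(4 + t\right)$ ($s{\left(t \right)} = \left(t + 4\right) \left(-1 + t\right) = \left(4 + t\right) \left(-1 + t\right) = \left(-1 + t\right) \left(4 + t\right)$)
$Z = \frac{1043}{5}$ ($Z = - 14 \left(\frac{1}{10} - 15\right) = \left(-14\right) \left(- \frac{149}{10}\right) = \frac{1043}{5} \approx 208.6$)
$x{\left(w,m \right)} = 196$ ($x{\left(w,m \right)} = \left(-4 + 3^{2} + 3 \cdot 3\right)^{2} = \left(-4 + 9 + 9\right)^{2} = 14^{2} = 196$)
$Z \left(3 + x{\left(-4,-3 \right)} 4\right) = \frac{1043 \left(3 + 196 \cdot 4\right)}{5} = \frac{1043 \left(3 + 784\right)}{5} = \frac{1043}{5} \cdot 787 = \frac{820841}{5}$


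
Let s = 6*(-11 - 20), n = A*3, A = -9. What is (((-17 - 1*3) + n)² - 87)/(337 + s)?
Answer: 2122/151 ≈ 14.053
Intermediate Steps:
n = -27 (n = -9*3 = -27)
s = -186 (s = 6*(-31) = -186)
(((-17 - 1*3) + n)² - 87)/(337 + s) = (((-17 - 1*3) - 27)² - 87)/(337 - 186) = (((-17 - 3) - 27)² - 87)/151 = ((-20 - 27)² - 87)*(1/151) = ((-47)² - 87)*(1/151) = (2209 - 87)*(1/151) = 2122*(1/151) = 2122/151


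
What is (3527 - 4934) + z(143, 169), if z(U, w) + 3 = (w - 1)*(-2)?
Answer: -1746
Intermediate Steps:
z(U, w) = -1 - 2*w (z(U, w) = -3 + (w - 1)*(-2) = -3 + (-1 + w)*(-2) = -3 + (2 - 2*w) = -1 - 2*w)
(3527 - 4934) + z(143, 169) = (3527 - 4934) + (-1 - 2*169) = -1407 + (-1 - 338) = -1407 - 339 = -1746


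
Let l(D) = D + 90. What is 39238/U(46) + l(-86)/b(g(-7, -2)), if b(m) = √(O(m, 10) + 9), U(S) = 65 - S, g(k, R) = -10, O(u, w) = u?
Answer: 39238/19 - 4*I ≈ 2065.2 - 4.0*I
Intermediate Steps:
l(D) = 90 + D
b(m) = √(9 + m) (b(m) = √(m + 9) = √(9 + m))
39238/U(46) + l(-86)/b(g(-7, -2)) = 39238/(65 - 1*46) + (90 - 86)/(√(9 - 10)) = 39238/(65 - 46) + 4/(√(-1)) = 39238/19 + 4/I = 39238*(1/19) + 4*(-I) = 39238/19 - 4*I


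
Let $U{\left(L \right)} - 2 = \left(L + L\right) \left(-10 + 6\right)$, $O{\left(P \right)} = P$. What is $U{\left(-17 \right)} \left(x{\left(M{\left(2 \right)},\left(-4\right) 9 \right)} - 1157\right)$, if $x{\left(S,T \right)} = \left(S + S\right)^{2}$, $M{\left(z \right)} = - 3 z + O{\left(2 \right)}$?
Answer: $-150834$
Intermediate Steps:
$M{\left(z \right)} = 2 - 3 z$ ($M{\left(z \right)} = - 3 z + 2 = 2 - 3 z$)
$U{\left(L \right)} = 2 - 8 L$ ($U{\left(L \right)} = 2 + \left(L + L\right) \left(-10 + 6\right) = 2 + 2 L \left(-4\right) = 2 - 8 L$)
$x{\left(S,T \right)} = 4 S^{2}$ ($x{\left(S,T \right)} = \left(2 S\right)^{2} = 4 S^{2}$)
$U{\left(-17 \right)} \left(x{\left(M{\left(2 \right)},\left(-4\right) 9 \right)} - 1157\right) = \left(2 - -136\right) \left(4 \left(2 - 6\right)^{2} - 1157\right) = \left(2 + 136\right) \left(4 \left(2 - 6\right)^{2} - 1157\right) = 138 \left(4 \left(-4\right)^{2} - 1157\right) = 138 \left(4 \cdot 16 - 1157\right) = 138 \left(64 - 1157\right) = 138 \left(-1093\right) = -150834$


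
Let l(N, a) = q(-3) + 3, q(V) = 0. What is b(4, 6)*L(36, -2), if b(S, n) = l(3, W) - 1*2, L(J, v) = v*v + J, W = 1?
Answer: 40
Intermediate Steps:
l(N, a) = 3 (l(N, a) = 0 + 3 = 3)
L(J, v) = J + v**2 (L(J, v) = v**2 + J = J + v**2)
b(S, n) = 1 (b(S, n) = 3 - 1*2 = 3 - 2 = 1)
b(4, 6)*L(36, -2) = 1*(36 + (-2)**2) = 1*(36 + 4) = 1*40 = 40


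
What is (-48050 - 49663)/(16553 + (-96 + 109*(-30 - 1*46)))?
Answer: -8883/743 ≈ -11.956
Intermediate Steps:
(-48050 - 49663)/(16553 + (-96 + 109*(-30 - 1*46))) = -97713/(16553 + (-96 + 109*(-30 - 46))) = -97713/(16553 + (-96 + 109*(-76))) = -97713/(16553 + (-96 - 8284)) = -97713/(16553 - 8380) = -97713/8173 = -97713*1/8173 = -8883/743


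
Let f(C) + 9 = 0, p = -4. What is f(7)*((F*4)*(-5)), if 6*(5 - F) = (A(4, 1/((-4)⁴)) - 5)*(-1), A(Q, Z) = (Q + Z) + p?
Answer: 96015/128 ≈ 750.12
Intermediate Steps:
f(C) = -9 (f(C) = -9 + 0 = -9)
A(Q, Z) = -4 + Q + Z (A(Q, Z) = (Q + Z) - 4 = -4 + Q + Z)
F = 6401/1536 (F = 5 - ((-4 + 4 + 1/((-4)⁴)) - 5)*(-1)/6 = 5 - ((-4 + 4 + 1/256) - 5)*(-1)/6 = 5 - (1/256 - 5)*(-1)/6 = 5 - (-1279)*(-1)/1536 = 5 - ⅙*1279/256 = 5 - 1279/1536 = 6401/1536 ≈ 4.1673)
f(7)*((F*4)*(-5)) = -9*(6401/1536)*4*(-5) = -19203*(-5)/128 = -9*(-32005/384) = 96015/128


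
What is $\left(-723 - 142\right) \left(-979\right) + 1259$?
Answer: $848094$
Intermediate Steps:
$\left(-723 - 142\right) \left(-979\right) + 1259 = \left(-865\right) \left(-979\right) + 1259 = 846835 + 1259 = 848094$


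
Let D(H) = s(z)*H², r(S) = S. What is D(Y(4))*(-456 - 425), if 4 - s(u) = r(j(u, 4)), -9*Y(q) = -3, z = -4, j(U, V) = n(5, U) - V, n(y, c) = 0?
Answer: -7048/9 ≈ -783.11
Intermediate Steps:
j(U, V) = -V (j(U, V) = 0 - V = -V)
Y(q) = ⅓ (Y(q) = -⅑*(-3) = ⅓)
s(u) = 8 (s(u) = 4 - (-1)*4 = 4 - 1*(-4) = 4 + 4 = 8)
D(H) = 8*H²
D(Y(4))*(-456 - 425) = (8*(⅓)²)*(-456 - 425) = (8*(⅑))*(-881) = (8/9)*(-881) = -7048/9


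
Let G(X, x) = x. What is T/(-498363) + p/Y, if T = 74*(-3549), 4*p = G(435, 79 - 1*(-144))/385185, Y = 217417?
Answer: 29325087826675343/55647722335578180 ≈ 0.52698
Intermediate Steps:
p = 223/1540740 (p = ((79 - 1*(-144))/385185)/4 = ((79 + 144)*(1/385185))/4 = (223*(1/385185))/4 = (¼)*(223/385185) = 223/1540740 ≈ 0.00014474)
T = -262626
T/(-498363) + p/Y = -262626/(-498363) + (223/1540740)/217417 = -262626*(-1/498363) + (223/1540740)*(1/217417) = 87542/166121 + 223/334983068580 = 29325087826675343/55647722335578180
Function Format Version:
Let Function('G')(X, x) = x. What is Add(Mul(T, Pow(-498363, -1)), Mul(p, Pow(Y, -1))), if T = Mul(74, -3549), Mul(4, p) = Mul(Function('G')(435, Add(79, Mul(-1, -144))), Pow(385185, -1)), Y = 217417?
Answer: Rational(29325087826675343, 55647722335578180) ≈ 0.52698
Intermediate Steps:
p = Rational(223, 1540740) (p = Mul(Rational(1, 4), Mul(Add(79, Mul(-1, -144)), Pow(385185, -1))) = Mul(Rational(1, 4), Mul(Add(79, 144), Rational(1, 385185))) = Mul(Rational(1, 4), Mul(223, Rational(1, 385185))) = Mul(Rational(1, 4), Rational(223, 385185)) = Rational(223, 1540740) ≈ 0.00014474)
T = -262626
Add(Mul(T, Pow(-498363, -1)), Mul(p, Pow(Y, -1))) = Add(Mul(-262626, Pow(-498363, -1)), Mul(Rational(223, 1540740), Pow(217417, -1))) = Add(Mul(-262626, Rational(-1, 498363)), Mul(Rational(223, 1540740), Rational(1, 217417))) = Add(Rational(87542, 166121), Rational(223, 334983068580)) = Rational(29325087826675343, 55647722335578180)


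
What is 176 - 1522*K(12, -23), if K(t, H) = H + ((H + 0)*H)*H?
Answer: 18553356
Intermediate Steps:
K(t, H) = H + H**3 (K(t, H) = H + (H*H)*H = H + H**2*H = H + H**3)
176 - 1522*K(12, -23) = 176 - 1522*(-23 + (-23)**3) = 176 - 1522*(-23 - 12167) = 176 - 1522*(-12190) = 176 + 18553180 = 18553356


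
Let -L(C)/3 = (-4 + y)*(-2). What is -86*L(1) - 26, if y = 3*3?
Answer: -2606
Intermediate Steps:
y = 9
L(C) = 30 (L(C) = -3*(-4 + 9)*(-2) = -15*(-2) = -3*(-10) = 30)
-86*L(1) - 26 = -86*30 - 26 = -2580 - 26 = -2606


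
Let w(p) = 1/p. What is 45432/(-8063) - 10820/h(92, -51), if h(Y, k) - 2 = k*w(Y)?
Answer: -8032275176/1072379 ≈ -7490.1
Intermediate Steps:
h(Y, k) = 2 + k/Y
45432/(-8063) - 10820/h(92, -51) = 45432/(-8063) - 10820/(2 - 51/92) = 45432*(-1/8063) - 10820/(2 - 51*1/92) = -45432/8063 - 10820/(2 - 51/92) = -45432/8063 - 10820/133/92 = -45432/8063 - 10820*92/133 = -45432/8063 - 995440/133 = -8032275176/1072379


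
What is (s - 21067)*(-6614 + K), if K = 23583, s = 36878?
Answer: 268296859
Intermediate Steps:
(s - 21067)*(-6614 + K) = (36878 - 21067)*(-6614 + 23583) = 15811*16969 = 268296859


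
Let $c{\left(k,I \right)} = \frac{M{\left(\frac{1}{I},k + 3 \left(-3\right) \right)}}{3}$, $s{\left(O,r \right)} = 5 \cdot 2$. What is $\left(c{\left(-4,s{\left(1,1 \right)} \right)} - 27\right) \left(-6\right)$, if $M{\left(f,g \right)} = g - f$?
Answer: $\frac{941}{5} \approx 188.2$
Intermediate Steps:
$s{\left(O,r \right)} = 10$
$c{\left(k,I \right)} = -3 - \frac{1}{3 I} + \frac{k}{3}$ ($c{\left(k,I \right)} = \frac{\left(k + 3 \left(-3\right)\right) - \frac{1}{I}}{3} = \left(\left(k - 9\right) - \frac{1}{I}\right) \frac{1}{3} = \left(\left(-9 + k\right) - \frac{1}{I}\right) \frac{1}{3} = \left(-9 + k - \frac{1}{I}\right) \frac{1}{3} = -3 - \frac{1}{3 I} + \frac{k}{3}$)
$\left(c{\left(-4,s{\left(1,1 \right)} \right)} - 27\right) \left(-6\right) = \left(\left(-3 - \frac{1}{3 \cdot 10} + \frac{1}{3} \left(-4\right)\right) - 27\right) \left(-6\right) = \left(\left(-3 - \frac{1}{30} - \frac{4}{3}\right) - 27\right) \left(-6\right) = \left(- \frac{131}{30} - 27\right) \left(-6\right) = \left(- \frac{941}{30}\right) \left(-6\right) = \frac{941}{5}$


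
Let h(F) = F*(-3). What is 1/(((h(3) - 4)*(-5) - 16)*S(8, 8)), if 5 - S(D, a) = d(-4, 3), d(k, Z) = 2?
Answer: 1/147 ≈ 0.0068027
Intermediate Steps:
S(D, a) = 3 (S(D, a) = 5 - 1*2 = 5 - 2 = 3)
h(F) = -3*F
1/(((h(3) - 4)*(-5) - 16)*S(8, 8)) = 1/(((-3*3 - 4)*(-5) - 16)*3) = 1/(((-9 - 4)*(-5) - 16)*3) = 1/((-13*(-5) - 16)*3) = 1/((65 - 16)*3) = 1/(49*3) = 1/147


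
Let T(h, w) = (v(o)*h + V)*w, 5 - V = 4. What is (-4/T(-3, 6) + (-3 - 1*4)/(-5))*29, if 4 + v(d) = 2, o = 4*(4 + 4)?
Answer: 3973/105 ≈ 37.838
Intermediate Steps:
V = 1 (V = 5 - 1*4 = 5 - 4 = 1)
o = 32 (o = 4*8 = 32)
v(d) = -2 (v(d) = -4 + 2 = -2)
T(h, w) = w*(1 - 2*h) (T(h, w) = (-2*h + 1)*w = (1 - 2*h)*w = w*(1 - 2*h))
(-4/T(-3, 6) + (-3 - 1*4)/(-5))*29 = (-4*1/(6*(1 - 2*(-3))) + (-3 - 1*4)/(-5))*29 = (-4*1/(6*(1 + 6)) + (-3 - 4)*(-⅕))*29 = (-4/(6*7) - 7*(-⅕))*29 = (-4/42 + 7/5)*29 = (-4*1/42 + 7/5)*29 = (-2/21 + 7/5)*29 = (137/105)*29 = 3973/105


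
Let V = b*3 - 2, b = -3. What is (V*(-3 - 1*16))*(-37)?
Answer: -7733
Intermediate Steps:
V = -11 (V = -3*3 - 2 = -9 - 2 = -11)
(V*(-3 - 1*16))*(-37) = -11*(-3 - 1*16)*(-37) = -11*(-3 - 16)*(-37) = -11*(-19)*(-37) = 209*(-37) = -7733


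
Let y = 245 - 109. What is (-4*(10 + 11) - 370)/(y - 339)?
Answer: 454/203 ≈ 2.2365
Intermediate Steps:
y = 136
(-4*(10 + 11) - 370)/(y - 339) = (-4*(10 + 11) - 370)/(136 - 339) = (-4*21 - 370)/(-203) = (-84 - 370)*(-1/203) = -454*(-1/203) = 454/203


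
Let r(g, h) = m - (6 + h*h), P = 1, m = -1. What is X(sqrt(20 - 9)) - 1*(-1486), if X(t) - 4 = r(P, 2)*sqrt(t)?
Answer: 1490 - 11*11**(1/4) ≈ 1470.0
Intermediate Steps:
r(g, h) = -7 - h**2 (r(g, h) = -1 - (6 + h*h) = -1 - (6 + h**2) = -1 + (-6 - h**2) = -7 - h**2)
X(t) = 4 - 11*sqrt(t) (X(t) = 4 + (-7 - 1*2**2)*sqrt(t) = 4 + (-7 - 1*4)*sqrt(t) = 4 + (-7 - 4)*sqrt(t) = 4 - 11*sqrt(t))
X(sqrt(20 - 9)) - 1*(-1486) = (4 - 11*(20 - 9)**(1/4)) - 1*(-1486) = (4 - 11*11**(1/4)) + 1486 = 1490 - 11*11**(1/4)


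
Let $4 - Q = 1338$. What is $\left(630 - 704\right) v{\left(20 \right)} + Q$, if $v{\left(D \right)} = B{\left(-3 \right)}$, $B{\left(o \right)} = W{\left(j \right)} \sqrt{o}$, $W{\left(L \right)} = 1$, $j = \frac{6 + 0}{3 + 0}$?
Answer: $-1334 - 74 i \sqrt{3} \approx -1334.0 - 128.17 i$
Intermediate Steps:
$j = 2$ ($j = \frac{6}{3} = 6 \cdot \frac{1}{3} = 2$)
$B{\left(o \right)} = \sqrt{o}$ ($B{\left(o \right)} = 1 \sqrt{o} = \sqrt{o}$)
$v{\left(D \right)} = i \sqrt{3}$ ($v{\left(D \right)} = \sqrt{-3} = i \sqrt{3}$)
$Q = -1334$ ($Q = 4 - 1338 = -1334$)
$\left(630 - 704\right) v{\left(20 \right)} + Q = \left(630 - 704\right) i \sqrt{3} - 1334 = - 74 i \sqrt{3} - 1334 = -1334 - 74 i \sqrt{3}$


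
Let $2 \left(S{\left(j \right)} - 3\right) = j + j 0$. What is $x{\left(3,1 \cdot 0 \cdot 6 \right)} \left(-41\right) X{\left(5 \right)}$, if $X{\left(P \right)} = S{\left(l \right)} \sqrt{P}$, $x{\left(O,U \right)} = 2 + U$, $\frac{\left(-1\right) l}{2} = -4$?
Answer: $- 574 \sqrt{5} \approx -1283.5$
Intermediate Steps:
$l = 8$ ($l = \left(-2\right) \left(-4\right) = 8$)
$S{\left(j \right)} = 3 + \frac{j}{2}$ ($S{\left(j \right)} = 3 + \frac{j + j 0}{2} = 3 + \frac{j + 0}{2} = 3 + \frac{j}{2}$)
$X{\left(P \right)} = 7 \sqrt{P}$ ($X{\left(P \right)} = \left(3 + \frac{1}{2} \cdot 8\right) \sqrt{P} = \left(3 + 4\right) \sqrt{P} = 7 \sqrt{P}$)
$x{\left(3,1 \cdot 0 \cdot 6 \right)} \left(-41\right) X{\left(5 \right)} = \left(2 + 1 \cdot 0 \cdot 6\right) \left(-41\right) 7 \sqrt{5} = \left(2 + 0 \cdot 6\right) \left(-41\right) 7 \sqrt{5} = \left(2 + 0\right) \left(-41\right) 7 \sqrt{5} = 2 \left(-41\right) 7 \sqrt{5} = - 82 \cdot 7 \sqrt{5} = - 574 \sqrt{5}$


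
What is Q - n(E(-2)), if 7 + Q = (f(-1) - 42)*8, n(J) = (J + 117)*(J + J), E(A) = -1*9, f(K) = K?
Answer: 1593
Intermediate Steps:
E(A) = -9
n(J) = 2*J*(117 + J) (n(J) = (117 + J)*(2*J) = 2*J*(117 + J))
Q = -351 (Q = -7 + (-1 - 42)*8 = -7 - 43*8 = -7 - 344 = -351)
Q - n(E(-2)) = -351 - 2*(-9)*(117 - 9) = -351 - 2*(-9)*108 = -351 - 1*(-1944) = -351 + 1944 = 1593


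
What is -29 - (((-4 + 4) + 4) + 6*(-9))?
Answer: 21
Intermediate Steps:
-29 - (((-4 + 4) + 4) + 6*(-9)) = -29 - ((0 + 4) - 54) = -29 - (4 - 54) = -29 - 1*(-50) = -29 + 50 = 21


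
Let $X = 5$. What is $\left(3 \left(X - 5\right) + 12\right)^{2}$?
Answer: $144$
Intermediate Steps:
$\left(3 \left(X - 5\right) + 12\right)^{2} = \left(3 \left(5 - 5\right) + 12\right)^{2} = \left(3 \cdot 0 + 12\right)^{2} = \left(0 + 12\right)^{2} = 12^{2} = 144$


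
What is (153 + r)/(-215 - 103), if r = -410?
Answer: 257/318 ≈ 0.80818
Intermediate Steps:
(153 + r)/(-215 - 103) = (153 - 410)/(-215 - 103) = -257/(-318) = -257*(-1/318) = 257/318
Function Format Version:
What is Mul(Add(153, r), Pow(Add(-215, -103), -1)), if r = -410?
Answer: Rational(257, 318) ≈ 0.80818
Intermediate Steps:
Mul(Add(153, r), Pow(Add(-215, -103), -1)) = Mul(Add(153, -410), Pow(Add(-215, -103), -1)) = Mul(-257, Pow(-318, -1)) = Mul(-257, Rational(-1, 318)) = Rational(257, 318)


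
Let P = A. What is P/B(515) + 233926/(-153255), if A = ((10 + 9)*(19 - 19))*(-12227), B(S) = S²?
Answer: -233926/153255 ≈ -1.5264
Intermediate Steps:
A = 0 (A = (19*0)*(-12227) = 0*(-12227) = 0)
P = 0
P/B(515) + 233926/(-153255) = 0/(515²) + 233926/(-153255) = 0/265225 + 233926*(-1/153255) = 0*(1/265225) - 233926/153255 = 0 - 233926/153255 = -233926/153255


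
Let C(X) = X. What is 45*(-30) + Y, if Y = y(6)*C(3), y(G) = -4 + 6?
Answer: -1344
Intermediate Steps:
y(G) = 2
Y = 6 (Y = 2*3 = 6)
45*(-30) + Y = 45*(-30) + 6 = -1350 + 6 = -1344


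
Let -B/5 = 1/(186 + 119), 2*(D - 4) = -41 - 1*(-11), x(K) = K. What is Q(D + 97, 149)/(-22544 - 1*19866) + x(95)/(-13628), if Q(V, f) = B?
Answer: -122876161/17627886140 ≈ -0.0069706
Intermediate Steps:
D = -11 (D = 4 + (-41 - 1*(-11))/2 = 4 + (-41 + 11)/2 = 4 + (½)*(-30) = 4 - 15 = -11)
B = -1/61 (B = -5/(186 + 119) = -5/305 = -5*1/305 = -1/61 ≈ -0.016393)
Q(V, f) = -1/61
Q(D + 97, 149)/(-22544 - 1*19866) + x(95)/(-13628) = -1/(61*(-22544 - 1*19866)) + 95/(-13628) = -1/(61*(-22544 - 19866)) + 95*(-1/13628) = -1/61/(-42410) - 95/13628 = -1/61*(-1/42410) - 95/13628 = 1/2587010 - 95/13628 = -122876161/17627886140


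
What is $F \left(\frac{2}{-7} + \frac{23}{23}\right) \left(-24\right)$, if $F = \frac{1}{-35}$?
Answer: $\frac{24}{49} \approx 0.4898$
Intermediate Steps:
$F = - \frac{1}{35} \approx -0.028571$
$F \left(\frac{2}{-7} + \frac{23}{23}\right) \left(-24\right) = - \frac{\frac{2}{-7} + \frac{23}{23}}{35} \left(-24\right) = - \frac{2 \left(- \frac{1}{7}\right) + 23 \cdot \frac{1}{23}}{35} \left(-24\right) = - \frac{- \frac{2}{7} + 1}{35} \left(-24\right) = \left(- \frac{1}{35}\right) \frac{5}{7} \left(-24\right) = \left(- \frac{1}{49}\right) \left(-24\right) = \frac{24}{49}$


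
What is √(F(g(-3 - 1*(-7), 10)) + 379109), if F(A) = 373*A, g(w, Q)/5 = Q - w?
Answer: √390299 ≈ 624.74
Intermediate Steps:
g(w, Q) = -5*w + 5*Q (g(w, Q) = 5*(Q - w) = -5*w + 5*Q)
√(F(g(-3 - 1*(-7), 10)) + 379109) = √(373*(-5*(-3 - 1*(-7)) + 5*10) + 379109) = √(373*(-5*(-3 + 7) + 50) + 379109) = √(373*(-5*4 + 50) + 379109) = √(373*(-20 + 50) + 379109) = √(373*30 + 379109) = √(11190 + 379109) = √390299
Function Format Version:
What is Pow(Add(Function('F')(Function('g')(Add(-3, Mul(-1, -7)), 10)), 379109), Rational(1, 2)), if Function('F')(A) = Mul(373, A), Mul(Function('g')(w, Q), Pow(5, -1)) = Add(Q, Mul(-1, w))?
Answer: Pow(390299, Rational(1, 2)) ≈ 624.74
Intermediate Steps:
Function('g')(w, Q) = Add(Mul(-5, w), Mul(5, Q)) (Function('g')(w, Q) = Mul(5, Add(Q, Mul(-1, w))) = Add(Mul(-5, w), Mul(5, Q)))
Pow(Add(Function('F')(Function('g')(Add(-3, Mul(-1, -7)), 10)), 379109), Rational(1, 2)) = Pow(Add(Mul(373, Add(Mul(-5, Add(-3, Mul(-1, -7))), Mul(5, 10))), 379109), Rational(1, 2)) = Pow(Add(Mul(373, Add(Mul(-5, Add(-3, 7)), 50)), 379109), Rational(1, 2)) = Pow(Add(Mul(373, Add(Mul(-5, 4), 50)), 379109), Rational(1, 2)) = Pow(Add(Mul(373, Add(-20, 50)), 379109), Rational(1, 2)) = Pow(Add(Mul(373, 30), 379109), Rational(1, 2)) = Pow(Add(11190, 379109), Rational(1, 2)) = Pow(390299, Rational(1, 2))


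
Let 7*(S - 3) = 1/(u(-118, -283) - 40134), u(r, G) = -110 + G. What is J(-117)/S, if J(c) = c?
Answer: -33191613/851066 ≈ -39.000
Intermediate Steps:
S = 851066/283689 (S = 3 + 1/(7*((-110 - 283) - 40134)) = 3 + 1/(7*(-393 - 40134)) = 3 + (⅐)/(-40527) = 3 + (⅐)*(-1/40527) = 3 - 1/283689 = 851066/283689 ≈ 3.0000)
J(-117)/S = -117/851066/283689 = -117*283689/851066 = -33191613/851066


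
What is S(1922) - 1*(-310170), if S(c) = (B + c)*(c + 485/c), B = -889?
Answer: 4412636517/1922 ≈ 2.2959e+6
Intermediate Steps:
S(c) = (-889 + c)*(c + 485/c)
S(1922) - 1*(-310170) = (485 + 1922**2 - 431165/1922 - 889*1922) - 1*(-310170) = (485 + 3694084 - 431165*1/1922 - 1708658) + 310170 = (485 + 3694084 - 431165/1922 - 1708658) + 310170 = 3816489777/1922 + 310170 = 4412636517/1922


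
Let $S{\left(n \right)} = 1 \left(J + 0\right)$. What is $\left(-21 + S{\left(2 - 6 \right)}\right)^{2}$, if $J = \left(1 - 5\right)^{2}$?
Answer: $25$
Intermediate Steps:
$J = 16$ ($J = \left(-4\right)^{2} = 16$)
$S{\left(n \right)} = 16$ ($S{\left(n \right)} = 1 \left(16 + 0\right) = 1 \cdot 16 = 16$)
$\left(-21 + S{\left(2 - 6 \right)}\right)^{2} = \left(-21 + 16\right)^{2} = \left(-5\right)^{2} = 25$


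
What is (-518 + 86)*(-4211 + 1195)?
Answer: 1302912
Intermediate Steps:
(-518 + 86)*(-4211 + 1195) = -432*(-3016) = 1302912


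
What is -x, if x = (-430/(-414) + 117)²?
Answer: -597020356/42849 ≈ -13933.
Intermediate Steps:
x = 597020356/42849 (x = (-430*(-1/414) + 117)² = (215/207 + 117)² = (24434/207)² = 597020356/42849 ≈ 13933.)
-x = -1*597020356/42849 = -597020356/42849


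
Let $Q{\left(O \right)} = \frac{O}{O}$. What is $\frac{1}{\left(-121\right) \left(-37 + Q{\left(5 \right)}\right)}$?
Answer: $\frac{1}{4356} \approx 0.00022957$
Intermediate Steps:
$Q{\left(O \right)} = 1$
$\frac{1}{\left(-121\right) \left(-37 + Q{\left(5 \right)}\right)} = \frac{1}{\left(-121\right) \left(-37 + 1\right)} = \frac{1}{\left(-121\right) \left(-36\right)} = \frac{1}{4356}$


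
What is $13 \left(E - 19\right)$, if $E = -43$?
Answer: $-806$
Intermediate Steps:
$13 \left(E - 19\right) = 13 \left(-43 - 19\right) = 13 \left(-62\right) = -806$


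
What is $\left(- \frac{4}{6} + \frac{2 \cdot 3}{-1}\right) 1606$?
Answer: $- \frac{32120}{3} \approx -10707.0$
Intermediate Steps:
$\left(- \frac{4}{6} + \frac{2 \cdot 3}{-1}\right) 1606 = \left(\left(-4\right) \frac{1}{6} + 6 \left(-1\right)\right) 1606 = \left(- \frac{2}{3} - 6\right) 1606 = \left(- \frac{20}{3}\right) 1606 = - \frac{32120}{3}$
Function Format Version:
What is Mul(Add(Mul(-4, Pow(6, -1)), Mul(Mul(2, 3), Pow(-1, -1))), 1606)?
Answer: Rational(-32120, 3) ≈ -10707.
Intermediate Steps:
Mul(Add(Mul(-4, Pow(6, -1)), Mul(Mul(2, 3), Pow(-1, -1))), 1606) = Mul(Add(Mul(-4, Rational(1, 6)), Mul(6, -1)), 1606) = Mul(Add(Rational(-2, 3), -6), 1606) = Mul(Rational(-20, 3), 1606) = Rational(-32120, 3)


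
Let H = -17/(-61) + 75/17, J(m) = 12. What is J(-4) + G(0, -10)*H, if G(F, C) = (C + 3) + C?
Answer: -4132/61 ≈ -67.738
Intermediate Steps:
G(F, C) = 3 + 2*C (G(F, C) = (3 + C) + C = 3 + 2*C)
H = 4864/1037 (H = -17*(-1/61) + 75*(1/17) = 17/61 + 75/17 = 4864/1037 ≈ 4.6905)
J(-4) + G(0, -10)*H = 12 + (3 + 2*(-10))*(4864/1037) = 12 + (3 - 20)*(4864/1037) = 12 - 17*4864/1037 = 12 - 4864/61 = -4132/61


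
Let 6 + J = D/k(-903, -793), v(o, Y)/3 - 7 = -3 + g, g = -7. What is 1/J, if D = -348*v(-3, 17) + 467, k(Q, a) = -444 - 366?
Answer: -810/8459 ≈ -0.095756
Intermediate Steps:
k(Q, a) = -810
v(o, Y) = -9 (v(o, Y) = 21 + 3*(-3 - 7) = 21 + 3*(-10) = 21 - 30 = -9)
D = 3599 (D = -348*(-9) + 467 = 3132 + 467 = 3599)
J = -8459/810 (J = -6 + 3599/(-810) = -6 + 3599*(-1/810) = -6 - 3599/810 = -8459/810 ≈ -10.443)
1/J = 1/(-8459/810) = -810/8459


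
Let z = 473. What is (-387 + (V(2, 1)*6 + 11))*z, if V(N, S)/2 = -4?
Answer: -200552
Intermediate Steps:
V(N, S) = -8 (V(N, S) = 2*(-4) = -8)
(-387 + (V(2, 1)*6 + 11))*z = (-387 + (-8*6 + 11))*473 = (-387 + (-48 + 11))*473 = (-387 - 37)*473 = -424*473 = -200552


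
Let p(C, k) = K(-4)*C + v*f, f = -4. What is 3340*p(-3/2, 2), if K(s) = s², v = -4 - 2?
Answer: 0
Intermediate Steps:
v = -6
p(C, k) = 24 + 16*C (p(C, k) = (-4)²*C - 6*(-4) = 16*C + 24 = 24 + 16*C)
3340*p(-3/2, 2) = 3340*(24 + 16*(-3/2)) = 3340*(24 - 24) = 3340*0 = 0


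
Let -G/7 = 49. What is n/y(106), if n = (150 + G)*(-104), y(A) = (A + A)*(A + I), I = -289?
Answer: -5018/9699 ≈ -0.51737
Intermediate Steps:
G = -343 (G = -7*49 = -343)
y(A) = 2*A*(-289 + A) (y(A) = (A + A)*(A - 289) = (2*A)*(-289 + A) = 2*A*(-289 + A))
n = 20072 (n = (150 - 343)*(-104) = -193*(-104) = 20072)
n/y(106) = 20072/((2*106*(-289 + 106))) = 20072/((2*106*(-183))) = 20072/(-38796) = 20072*(-1/38796) = -5018/9699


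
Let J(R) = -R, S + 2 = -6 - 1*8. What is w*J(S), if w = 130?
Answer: 2080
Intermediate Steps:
S = -16 (S = -2 + (-6 - 1*8) = -2 + (-6 - 8) = -2 - 14 = -16)
w*J(S) = 130*(-1*(-16)) = 130*16 = 2080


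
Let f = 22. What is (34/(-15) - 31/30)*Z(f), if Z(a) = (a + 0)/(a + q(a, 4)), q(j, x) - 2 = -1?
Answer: -363/115 ≈ -3.1565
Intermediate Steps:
q(j, x) = 1 (q(j, x) = 2 - 1 = 1)
Z(a) = a/(1 + a) (Z(a) = (a + 0)/(a + 1) = a/(1 + a))
(34/(-15) - 31/30)*Z(f) = (34/(-15) - 31/30)*(22/(1 + 22)) = (34*(-1/15) - 31*1/30)*(22/23) = (-34/15 - 31/30)*(22*(1/23)) = -33/10*22/23 = -363/115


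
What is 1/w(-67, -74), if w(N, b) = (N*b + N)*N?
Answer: -1/327697 ≈ -3.0516e-6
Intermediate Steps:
w(N, b) = N*(N + N*b) (w(N, b) = (N + N*b)*N = N*(N + N*b))
1/w(-67, -74) = 1/((-67)**2*(1 - 74)) = 1/(4489*(-73)) = 1/(-327697) = -1/327697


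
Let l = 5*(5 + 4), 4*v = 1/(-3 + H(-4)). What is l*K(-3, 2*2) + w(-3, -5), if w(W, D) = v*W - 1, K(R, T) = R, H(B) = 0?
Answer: -543/4 ≈ -135.75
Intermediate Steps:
v = -1/12 (v = 1/(4*(-3 + 0)) = (1/4)/(-3) = (1/4)*(-1/3) = -1/12 ≈ -0.083333)
l = 45 (l = 5*9 = 45)
w(W, D) = -1 - W/12 (w(W, D) = -W/12 - 1 = -1 - W/12)
l*K(-3, 2*2) + w(-3, -5) = 45*(-3) + (-1 - 1/12*(-3)) = -135 + (-1 + 1/4) = -135 - 3/4 = -543/4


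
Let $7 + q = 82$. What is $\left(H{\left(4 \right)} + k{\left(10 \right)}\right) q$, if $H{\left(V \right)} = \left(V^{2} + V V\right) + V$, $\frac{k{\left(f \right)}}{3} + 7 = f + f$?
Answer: $5625$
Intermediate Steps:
$q = 75$ ($q = -7 + 82 = 75$)
$k{\left(f \right)} = -21 + 6 f$ ($k{\left(f \right)} = -21 + 3 \left(f + f\right) = -21 + 3 \cdot 2 f = -21 + 6 f$)
$H{\left(V \right)} = V + 2 V^{2}$ ($H{\left(V \right)} = \left(V^{2} + V^{2}\right) + V = 2 V^{2} + V = V + 2 V^{2}$)
$\left(H{\left(4 \right)} + k{\left(10 \right)}\right) q = \left(4 \left(1 + 2 \cdot 4\right) + \left(-21 + 6 \cdot 10\right)\right) 75 = \left(4 \left(1 + 8\right) + \left(-21 + 60\right)\right) 75 = \left(4 \cdot 9 + 39\right) 75 = \left(36 + 39\right) 75 = 75 \cdot 75 = 5625$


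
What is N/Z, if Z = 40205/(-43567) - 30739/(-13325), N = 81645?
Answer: 15799131434125/267824796 ≈ 58991.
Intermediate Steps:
Z = 803474388/580530275 (Z = 40205*(-1/43567) - 30739*(-1/13325) = -40205/43567 + 30739/13325 = 803474388/580530275 ≈ 1.3840)
N/Z = 81645/(803474388/580530275) = 81645*(580530275/803474388) = 15799131434125/267824796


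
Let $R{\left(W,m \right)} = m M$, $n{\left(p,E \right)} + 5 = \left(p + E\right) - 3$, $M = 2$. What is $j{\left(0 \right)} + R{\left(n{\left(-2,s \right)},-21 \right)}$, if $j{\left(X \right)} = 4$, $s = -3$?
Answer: $-38$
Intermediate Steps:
$n{\left(p,E \right)} = -8 + E + p$ ($n{\left(p,E \right)} = -5 - \left(3 - E - p\right) = -5 + \left(-3 + E + p\right) = -8 + E + p$)
$R{\left(W,m \right)} = 2 m$ ($R{\left(W,m \right)} = m 2 = 2 m$)
$j{\left(0 \right)} + R{\left(n{\left(-2,s \right)},-21 \right)} = 4 + 2 \left(-21\right) = 4 - 42 = -38$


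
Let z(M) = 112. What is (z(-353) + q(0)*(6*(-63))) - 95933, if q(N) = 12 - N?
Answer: -100357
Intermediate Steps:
(z(-353) + q(0)*(6*(-63))) - 95933 = (112 + (12 - 1*0)*(6*(-63))) - 95933 = (112 + (12 + 0)*(-378)) - 95933 = (112 + 12*(-378)) - 95933 = (112 - 4536) - 95933 = -4424 - 95933 = -100357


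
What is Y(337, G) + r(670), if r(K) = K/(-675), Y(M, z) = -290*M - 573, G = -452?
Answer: -13271039/135 ≈ -98304.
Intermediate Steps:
Y(M, z) = -573 - 290*M
r(K) = -K/675 (r(K) = K*(-1/675) = -K/675)
Y(337, G) + r(670) = (-573 - 290*337) - 1/675*670 = (-573 - 97730) - 134/135 = -98303 - 134/135 = -13271039/135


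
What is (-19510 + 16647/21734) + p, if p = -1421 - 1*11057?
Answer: -695210545/21734 ≈ -31987.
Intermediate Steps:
p = -12478 (p = -1421 - 11057 = -12478)
(-19510 + 16647/21734) + p = (-19510 + 16647/21734) - 12478 = -424013693/21734 - 12478 = -695210545/21734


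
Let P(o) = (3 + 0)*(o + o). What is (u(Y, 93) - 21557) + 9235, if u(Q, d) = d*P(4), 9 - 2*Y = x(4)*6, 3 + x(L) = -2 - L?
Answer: -10090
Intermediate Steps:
x(L) = -5 - L (x(L) = -3 + (-2 - L) = -5 - L)
P(o) = 6*o (P(o) = 3*(2*o) = 6*o)
Y = 63/2 (Y = 9/2 - (-5 - 1*4)*6/2 = 9/2 - (-5 - 4)*6/2 = 9/2 - (-9)*6/2 = 9/2 - ½*(-54) = 9/2 + 27 = 63/2 ≈ 31.500)
u(Q, d) = 24*d (u(Q, d) = d*(6*4) = d*24 = 24*d)
(u(Y, 93) - 21557) + 9235 = (24*93 - 21557) + 9235 = (2232 - 21557) + 9235 = -19325 + 9235 = -10090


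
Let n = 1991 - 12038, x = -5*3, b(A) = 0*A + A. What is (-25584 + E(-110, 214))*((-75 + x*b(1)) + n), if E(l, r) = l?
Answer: 260460078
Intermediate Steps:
b(A) = A (b(A) = 0 + A = A)
x = -15
n = -10047
(-25584 + E(-110, 214))*((-75 + x*b(1)) + n) = (-25584 - 110)*((-75 - 15*1) - 10047) = -25694*((-75 - 15) - 10047) = -25694*(-90 - 10047) = -25694*(-10137) = 260460078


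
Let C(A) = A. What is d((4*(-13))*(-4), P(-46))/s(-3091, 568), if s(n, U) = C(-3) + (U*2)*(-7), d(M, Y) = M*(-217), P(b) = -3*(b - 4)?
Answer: 45136/7955 ≈ 5.6739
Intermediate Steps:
P(b) = 12 - 3*b (P(b) = -3*(-4 + b) = 12 - 3*b)
d(M, Y) = -217*M
s(n, U) = -3 - 14*U (s(n, U) = -3 + (U*2)*(-7) = -3 + (2*U)*(-7) = -3 - 14*U)
d((4*(-13))*(-4), P(-46))/s(-3091, 568) = (-217*4*(-13)*(-4))/(-3 - 14*568) = (-(-11284)*(-4))/(-3 - 7952) = -217*208/(-7955) = -45136*(-1/7955) = 45136/7955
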